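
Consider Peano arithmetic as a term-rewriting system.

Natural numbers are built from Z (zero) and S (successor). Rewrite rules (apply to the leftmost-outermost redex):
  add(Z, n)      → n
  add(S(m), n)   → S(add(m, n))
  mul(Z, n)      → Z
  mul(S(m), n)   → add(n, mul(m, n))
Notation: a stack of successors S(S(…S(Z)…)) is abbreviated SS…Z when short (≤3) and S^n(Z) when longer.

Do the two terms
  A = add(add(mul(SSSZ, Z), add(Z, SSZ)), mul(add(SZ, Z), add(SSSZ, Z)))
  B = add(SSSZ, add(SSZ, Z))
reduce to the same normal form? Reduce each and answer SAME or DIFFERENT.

Term A:
  start: add(add(mul(SSSZ, Z), add(Z, SSZ)), mul(add(SZ, Z), add(SSSZ, Z)))
  step 1: add(add(add(Z, mul(SSZ, Z)), add(Z, SSZ)), mul(add(SZ, Z), add(SSSZ, Z)))
  step 2: add(add(mul(SSZ, Z), add(Z, SSZ)), mul(add(SZ, Z), add(SSSZ, Z)))
  step 3: add(add(add(Z, mul(SZ, Z)), add(Z, SSZ)), mul(add(SZ, Z), add(SSSZ, Z)))
  step 4: add(add(mul(SZ, Z), add(Z, SSZ)), mul(add(SZ, Z), add(SSSZ, Z)))
  step 5: add(add(add(Z, mul(Z, Z)), add(Z, SSZ)), mul(add(SZ, Z), add(SSSZ, Z)))
  step 6: add(add(mul(Z, Z), add(Z, SSZ)), mul(add(SZ, Z), add(SSSZ, Z)))
  step 7: add(add(Z, add(Z, SSZ)), mul(add(SZ, Z), add(SSSZ, Z)))
  step 8: add(add(Z, SSZ), mul(add(SZ, Z), add(SSSZ, Z)))
  step 9: add(SSZ, mul(add(SZ, Z), add(SSSZ, Z)))
  step 10: S(add(SZ, mul(add(SZ, Z), add(SSSZ, Z))))
  step 11: S(S(add(Z, mul(add(SZ, Z), add(SSSZ, Z)))))
  step 12: S(S(mul(add(SZ, Z), add(SSSZ, Z))))
  step 13: S(S(mul(S(add(Z, Z)), add(SSSZ, Z))))
  step 14: S(S(add(add(SSSZ, Z), mul(add(Z, Z), add(SSSZ, Z)))))
  step 15: S(S(add(S(add(SSZ, Z)), mul(add(Z, Z), add(SSSZ, Z)))))
  step 16: S(S(S(add(add(SSZ, Z), mul(add(Z, Z), add(SSSZ, Z))))))
  step 17: S(S(S(add(S(add(SZ, Z)), mul(add(Z, Z), add(SSSZ, Z))))))
  step 18: S(S(S(S(add(add(SZ, Z), mul(add(Z, Z), add(SSSZ, Z)))))))
  step 19: S(S(S(S(add(S(add(Z, Z)), mul(add(Z, Z), add(SSSZ, Z)))))))
  step 20: S(S(S(S(S(add(add(Z, Z), mul(add(Z, Z), add(SSSZ, Z))))))))
  step 21: S(S(S(S(S(add(Z, mul(add(Z, Z), add(SSSZ, Z))))))))
  step 22: S(S(S(S(S(mul(add(Z, Z), add(SSSZ, Z)))))))
  step 23: S(S(S(S(S(mul(Z, add(SSSZ, Z)))))))
  step 24: S^5(Z)

Term B:
  start: add(SSSZ, add(SSZ, Z))
  step 1: S(add(SSZ, add(SSZ, Z)))
  step 2: S(S(add(SZ, add(SSZ, Z))))
  step 3: S(S(S(add(Z, add(SSZ, Z)))))
  step 4: S(S(S(add(SSZ, Z))))
  step 5: S(S(S(S(add(SZ, Z)))))
  step 6: S(S(S(S(S(add(Z, Z))))))
  step 7: S^5(Z)

Answer: SAME — A ⇓ S^5(Z), B ⇓ S^5(Z)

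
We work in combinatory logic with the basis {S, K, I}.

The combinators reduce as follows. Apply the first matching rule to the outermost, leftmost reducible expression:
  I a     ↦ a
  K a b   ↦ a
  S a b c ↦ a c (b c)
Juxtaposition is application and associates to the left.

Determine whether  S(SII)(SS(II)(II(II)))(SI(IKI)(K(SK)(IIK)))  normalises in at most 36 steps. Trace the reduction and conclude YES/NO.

  start: S(SII)(SS(II)(II(II)))(SI(IKI)(K(SK)(IIK)))
  →1  SII(SI(IKI)(K(SK)(IIK)))(SS(II)(II(II))(SI(IKI)(K(SK)(IIK))))
  →2  I(SI(IKI)(K(SK)(IIK)))(I(SI(IKI)(K(SK)(IIK))))(SS(II)(II(II))(SI(IKI)(K(SK)(IIK))))
  →3  SI(IKI)(K(SK)(IIK))(I(SI(IKI)(K(SK)(IIK))))(SS(II)(II(II))(SI(IKI)(K(SK)(IIK))))
  →4  I(K(SK)(IIK))(IKI(K(SK)(IIK)))(I(SI(IKI)(K(SK)(IIK))))(SS(II)(II(II))(SI(IKI)(K(SK)(IIK))))
  →5  K(SK)(IIK)(IKI(K(SK)(IIK)))(I(SI(IKI)(K(SK)(IIK))))(SS(II)(II(II))(SI(IKI)(K(SK)(IIK))))
  →6  SK(IKI(K(SK)(IIK)))(I(SI(IKI)(K(SK)(IIK))))(SS(II)(II(II))(SI(IKI)(K(SK)(IIK))))
  →7  K(I(SI(IKI)(K(SK)(IIK))))(IKI(K(SK)(IIK))(I(SI(IKI)(K(SK)(IIK)))))(SS(II)(II(II))(SI(IKI)(K(SK)(IIK))))
  →8  I(SI(IKI)(K(SK)(IIK)))(SS(II)(II(II))(SI(IKI)(K(SK)(IIK))))
  →9  SI(IKI)(K(SK)(IIK))(SS(II)(II(II))(SI(IKI)(K(SK)(IIK))))
  →10  I(K(SK)(IIK))(IKI(K(SK)(IIK)))(SS(II)(II(II))(SI(IKI)(K(SK)(IIK))))
  →11  K(SK)(IIK)(IKI(K(SK)(IIK)))(SS(II)(II(II))(SI(IKI)(K(SK)(IIK))))
  →12  SK(IKI(K(SK)(IIK)))(SS(II)(II(II))(SI(IKI)(K(SK)(IIK))))
  →13  K(SS(II)(II(II))(SI(IKI)(K(SK)(IIK))))(IKI(K(SK)(IIK))(SS(II)(II(II))(SI(IKI)(K(SK)(IIK)))))
  →14  SS(II)(II(II))(SI(IKI)(K(SK)(IIK)))
  →15  S(II(II))(II(II(II)))(SI(IKI)(K(SK)(IIK)))
  →16  II(II)(SI(IKI)(K(SK)(IIK)))(II(II(II))(SI(IKI)(K(SK)(IIK))))
  →17  I(II)(SI(IKI)(K(SK)(IIK)))(II(II(II))(SI(IKI)(K(SK)(IIK))))
  →18  II(SI(IKI)(K(SK)(IIK)))(II(II(II))(SI(IKI)(K(SK)(IIK))))
  →19  I(SI(IKI)(K(SK)(IIK)))(II(II(II))(SI(IKI)(K(SK)(IIK))))
  →20  SI(IKI)(K(SK)(IIK))(II(II(II))(SI(IKI)(K(SK)(IIK))))
  →21  I(K(SK)(IIK))(IKI(K(SK)(IIK)))(II(II(II))(SI(IKI)(K(SK)(IIK))))
  →22  K(SK)(IIK)(IKI(K(SK)(IIK)))(II(II(II))(SI(IKI)(K(SK)(IIK))))
  →23  SK(IKI(K(SK)(IIK)))(II(II(II))(SI(IKI)(K(SK)(IIK))))
  →24  K(II(II(II))(SI(IKI)(K(SK)(IIK))))(IKI(K(SK)(IIK))(II(II(II))(SI(IKI)(K(SK)(IIK)))))
  →25  II(II(II))(SI(IKI)(K(SK)(IIK)))
  →26  I(II(II))(SI(IKI)(K(SK)(IIK)))
  →27  II(II)(SI(IKI)(K(SK)(IIK)))
  →28  I(II)(SI(IKI)(K(SK)(IIK)))
  →29  II(SI(IKI)(K(SK)(IIK)))
  →30  I(SI(IKI)(K(SK)(IIK)))
  →31  SI(IKI)(K(SK)(IIK))
  →32  I(K(SK)(IIK))(IKI(K(SK)(IIK)))
  →33  K(SK)(IIK)(IKI(K(SK)(IIK)))
  →34  SK(IKI(K(SK)(IIK)))
  →35  SK(KI(K(SK)(IIK)))
  →36  SKI

Answer: YES — reaches normal form SKI in 36 ≤ 36 steps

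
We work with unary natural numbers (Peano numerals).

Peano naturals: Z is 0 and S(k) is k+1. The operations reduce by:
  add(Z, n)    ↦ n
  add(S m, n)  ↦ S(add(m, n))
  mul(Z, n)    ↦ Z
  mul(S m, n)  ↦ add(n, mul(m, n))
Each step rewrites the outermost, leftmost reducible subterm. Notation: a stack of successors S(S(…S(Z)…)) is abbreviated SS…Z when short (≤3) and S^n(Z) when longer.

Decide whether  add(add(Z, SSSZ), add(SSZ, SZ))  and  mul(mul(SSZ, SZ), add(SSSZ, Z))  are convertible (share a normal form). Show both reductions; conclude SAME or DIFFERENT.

Answer: SAME — A ⇓ S^6(Z), B ⇓ S^6(Z)

Reduction:
Term A:
  start: add(add(Z, SSSZ), add(SSZ, SZ))
  →1  add(SSSZ, add(SSZ, SZ))
  →2  S(add(SSZ, add(SSZ, SZ)))
  →3  S(S(add(SZ, add(SSZ, SZ))))
  →4  S(S(S(add(Z, add(SSZ, SZ)))))
  →5  S(S(S(add(SSZ, SZ))))
  →6  S(S(S(S(add(SZ, SZ)))))
  →7  S(S(S(S(S(add(Z, SZ))))))
  →8  S^6(Z)

Term B:
  start: mul(mul(SSZ, SZ), add(SSSZ, Z))
  →1  mul(add(SZ, mul(SZ, SZ)), add(SSSZ, Z))
  →2  mul(S(add(Z, mul(SZ, SZ))), add(SSSZ, Z))
  →3  add(add(SSSZ, Z), mul(add(Z, mul(SZ, SZ)), add(SSSZ, Z)))
  →4  add(S(add(SSZ, Z)), mul(add(Z, mul(SZ, SZ)), add(SSSZ, Z)))
  →5  S(add(add(SSZ, Z), mul(add(Z, mul(SZ, SZ)), add(SSSZ, Z))))
  →6  S(add(S(add(SZ, Z)), mul(add(Z, mul(SZ, SZ)), add(SSSZ, Z))))
  →7  S(S(add(add(SZ, Z), mul(add(Z, mul(SZ, SZ)), add(SSSZ, Z)))))
  →8  S(S(add(S(add(Z, Z)), mul(add(Z, mul(SZ, SZ)), add(SSSZ, Z)))))
  →9  S(S(S(add(add(Z, Z), mul(add(Z, mul(SZ, SZ)), add(SSSZ, Z))))))
  →10  S(S(S(add(Z, mul(add(Z, mul(SZ, SZ)), add(SSSZ, Z))))))
  →11  S(S(S(mul(add(Z, mul(SZ, SZ)), add(SSSZ, Z)))))
  →12  S(S(S(mul(mul(SZ, SZ), add(SSSZ, Z)))))
  →13  S(S(S(mul(add(SZ, mul(Z, SZ)), add(SSSZ, Z)))))
  →14  S(S(S(mul(S(add(Z, mul(Z, SZ))), add(SSSZ, Z)))))
  →15  S(S(S(add(add(SSSZ, Z), mul(add(Z, mul(Z, SZ)), add(SSSZ, Z))))))
  →16  S(S(S(add(S(add(SSZ, Z)), mul(add(Z, mul(Z, SZ)), add(SSSZ, Z))))))
  →17  S(S(S(S(add(add(SSZ, Z), mul(add(Z, mul(Z, SZ)), add(SSSZ, Z)))))))
  →18  S(S(S(S(add(S(add(SZ, Z)), mul(add(Z, mul(Z, SZ)), add(SSSZ, Z)))))))
  →19  S(S(S(S(S(add(add(SZ, Z), mul(add(Z, mul(Z, SZ)), add(SSSZ, Z))))))))
  →20  S(S(S(S(S(add(S(add(Z, Z)), mul(add(Z, mul(Z, SZ)), add(SSSZ, Z))))))))
  →21  S(S(S(S(S(S(add(add(Z, Z), mul(add(Z, mul(Z, SZ)), add(SSSZ, Z)))))))))
  →22  S(S(S(S(S(S(add(Z, mul(add(Z, mul(Z, SZ)), add(SSSZ, Z)))))))))
  →23  S(S(S(S(S(S(mul(add(Z, mul(Z, SZ)), add(SSSZ, Z))))))))
  →24  S(S(S(S(S(S(mul(mul(Z, SZ), add(SSSZ, Z))))))))
  →25  S(S(S(S(S(S(mul(Z, add(SSSZ, Z))))))))
  →26  S^6(Z)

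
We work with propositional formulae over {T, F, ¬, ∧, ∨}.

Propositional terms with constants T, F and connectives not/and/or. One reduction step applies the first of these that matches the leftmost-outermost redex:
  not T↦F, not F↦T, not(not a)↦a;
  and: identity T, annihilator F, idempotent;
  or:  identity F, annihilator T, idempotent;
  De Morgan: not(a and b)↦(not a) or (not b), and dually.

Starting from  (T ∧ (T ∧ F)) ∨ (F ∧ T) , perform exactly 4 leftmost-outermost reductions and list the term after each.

Answer: after 4 steps: F

Reduction:
  start: (T ∧ (T ∧ F)) ∨ (F ∧ T)
  [1] (T ∧ F) ∨ (F ∧ T)
  [2] F ∨ (F ∧ T)
  [3] F ∧ T
  [4] F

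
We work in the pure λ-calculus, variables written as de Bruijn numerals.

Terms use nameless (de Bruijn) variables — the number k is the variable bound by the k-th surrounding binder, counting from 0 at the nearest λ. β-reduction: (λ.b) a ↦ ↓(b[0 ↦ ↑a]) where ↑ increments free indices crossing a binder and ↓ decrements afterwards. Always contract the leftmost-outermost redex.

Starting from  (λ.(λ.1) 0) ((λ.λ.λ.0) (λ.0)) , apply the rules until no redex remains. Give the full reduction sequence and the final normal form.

  start: (λ.(λ.1) 0) ((λ.λ.λ.0) (λ.0))
  [1] (λ.(λ.λ.λ.0) (λ.0)) ((λ.λ.λ.0) (λ.0))
  [2] (λ.λ.λ.0) (λ.0)
  [3] λ.λ.0

Answer: normal form = λ.λ.0  (in 3 steps)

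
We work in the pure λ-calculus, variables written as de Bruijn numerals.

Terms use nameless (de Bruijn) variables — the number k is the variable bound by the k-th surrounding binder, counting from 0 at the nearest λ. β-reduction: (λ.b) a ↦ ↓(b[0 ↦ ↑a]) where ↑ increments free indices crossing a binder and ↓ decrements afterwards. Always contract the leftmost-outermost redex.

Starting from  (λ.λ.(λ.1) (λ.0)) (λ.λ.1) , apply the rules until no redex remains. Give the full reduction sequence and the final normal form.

Answer: normal form = λ.0  (in 2 steps)

Derivation:
  start: (λ.λ.(λ.1) (λ.0)) (λ.λ.1)
  step 1: λ.(λ.1) (λ.0)
  step 2: λ.0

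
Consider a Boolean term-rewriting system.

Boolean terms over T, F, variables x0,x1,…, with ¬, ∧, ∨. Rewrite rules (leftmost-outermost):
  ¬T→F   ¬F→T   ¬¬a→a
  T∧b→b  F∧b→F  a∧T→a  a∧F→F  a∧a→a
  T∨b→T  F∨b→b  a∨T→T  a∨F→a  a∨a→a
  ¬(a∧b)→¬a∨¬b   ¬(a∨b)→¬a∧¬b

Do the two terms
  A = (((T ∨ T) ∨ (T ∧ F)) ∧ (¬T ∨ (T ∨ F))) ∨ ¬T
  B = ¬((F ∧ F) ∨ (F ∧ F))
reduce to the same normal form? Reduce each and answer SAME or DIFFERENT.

Answer: SAME — A ⇓ T, B ⇓ T

Reduction:
Term A:
  start: (((T ∨ T) ∨ (T ∧ F)) ∧ (¬T ∨ (T ∨ F))) ∨ ¬T
  →1  ((T ∨ (T ∧ F)) ∧ (¬T ∨ (T ∨ F))) ∨ ¬T
  →2  (T ∧ (¬T ∨ (T ∨ F))) ∨ ¬T
  →3  (¬T ∨ (T ∨ F)) ∨ ¬T
  →4  (F ∨ (T ∨ F)) ∨ ¬T
  →5  (T ∨ F) ∨ ¬T
  →6  T ∨ ¬T
  →7  T

Term B:
  start: ¬((F ∧ F) ∨ (F ∧ F))
  →1  ¬(F ∧ F) ∧ ¬(F ∧ F)
  →2  ¬(F ∧ F)
  →3  ¬F ∨ ¬F
  →4  ¬F
  →5  T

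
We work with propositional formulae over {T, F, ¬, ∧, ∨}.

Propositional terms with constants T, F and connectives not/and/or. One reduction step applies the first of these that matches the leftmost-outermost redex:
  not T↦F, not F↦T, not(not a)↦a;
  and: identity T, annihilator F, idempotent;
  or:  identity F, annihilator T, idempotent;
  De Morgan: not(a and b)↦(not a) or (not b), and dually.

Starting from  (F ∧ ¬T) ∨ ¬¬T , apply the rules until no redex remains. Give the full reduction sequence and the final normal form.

Answer: normal form = T  (in 3 steps)

Derivation:
  start: (F ∧ ¬T) ∨ ¬¬T
  →1  F ∨ ¬¬T
  →2  ¬¬T
  →3  T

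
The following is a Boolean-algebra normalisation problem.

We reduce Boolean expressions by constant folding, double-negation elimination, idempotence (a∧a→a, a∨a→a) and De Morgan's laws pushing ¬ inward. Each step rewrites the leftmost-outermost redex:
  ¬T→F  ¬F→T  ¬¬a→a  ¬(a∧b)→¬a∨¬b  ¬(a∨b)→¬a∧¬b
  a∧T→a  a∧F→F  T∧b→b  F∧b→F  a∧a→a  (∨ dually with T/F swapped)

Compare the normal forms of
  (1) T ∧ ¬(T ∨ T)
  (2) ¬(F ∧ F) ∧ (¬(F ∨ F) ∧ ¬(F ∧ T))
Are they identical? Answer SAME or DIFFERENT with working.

Term A:
  start: T ∧ ¬(T ∨ T)
  step 1: ¬(T ∨ T)
  step 2: ¬T ∧ ¬T
  step 3: ¬T
  step 4: F

Term B:
  start: ¬(F ∧ F) ∧ (¬(F ∨ F) ∧ ¬(F ∧ T))
  step 1: (¬F ∨ ¬F) ∧ (¬(F ∨ F) ∧ ¬(F ∧ T))
  step 2: ¬F ∧ (¬(F ∨ F) ∧ ¬(F ∧ T))
  step 3: T ∧ (¬(F ∨ F) ∧ ¬(F ∧ T))
  step 4: ¬(F ∨ F) ∧ ¬(F ∧ T)
  step 5: (¬F ∧ ¬F) ∧ ¬(F ∧ T)
  step 6: ¬F ∧ ¬(F ∧ T)
  step 7: T ∧ ¬(F ∧ T)
  step 8: ¬(F ∧ T)
  step 9: ¬F ∨ ¬T
  step 10: T ∨ ¬T
  step 11: T

Answer: DIFFERENT — A ⇓ F, B ⇓ T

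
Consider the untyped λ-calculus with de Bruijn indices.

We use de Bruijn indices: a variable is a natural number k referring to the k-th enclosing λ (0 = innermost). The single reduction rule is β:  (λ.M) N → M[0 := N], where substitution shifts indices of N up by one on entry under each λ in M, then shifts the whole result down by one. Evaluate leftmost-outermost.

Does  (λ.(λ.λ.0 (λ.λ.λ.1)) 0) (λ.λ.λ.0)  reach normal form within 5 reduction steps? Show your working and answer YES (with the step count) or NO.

  start: (λ.(λ.λ.0 (λ.λ.λ.1)) 0) (λ.λ.λ.0)
  →1  (λ.λ.0 (λ.λ.λ.1)) (λ.λ.λ.0)
  →2  λ.0 (λ.λ.λ.1)

Answer: YES — reaches normal form λ.0 (λ.λ.λ.1) in 2 ≤ 5 steps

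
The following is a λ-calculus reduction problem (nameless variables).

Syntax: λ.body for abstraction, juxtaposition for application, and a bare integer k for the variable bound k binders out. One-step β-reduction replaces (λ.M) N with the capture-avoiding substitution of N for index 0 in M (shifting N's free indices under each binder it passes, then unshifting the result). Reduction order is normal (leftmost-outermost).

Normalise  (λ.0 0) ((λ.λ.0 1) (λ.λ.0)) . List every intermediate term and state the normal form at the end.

Answer: normal form = λ.0  (in 6 steps)

Working:
  start: (λ.0 0) ((λ.λ.0 1) (λ.λ.0))
  →1  (λ.λ.0 1) (λ.λ.0) ((λ.λ.0 1) (λ.λ.0))
  →2  (λ.0 (λ.λ.0)) ((λ.λ.0 1) (λ.λ.0))
  →3  (λ.λ.0 1) (λ.λ.0) (λ.λ.0)
  →4  (λ.0 (λ.λ.0)) (λ.λ.0)
  →5  (λ.λ.0) (λ.λ.0)
  →6  λ.0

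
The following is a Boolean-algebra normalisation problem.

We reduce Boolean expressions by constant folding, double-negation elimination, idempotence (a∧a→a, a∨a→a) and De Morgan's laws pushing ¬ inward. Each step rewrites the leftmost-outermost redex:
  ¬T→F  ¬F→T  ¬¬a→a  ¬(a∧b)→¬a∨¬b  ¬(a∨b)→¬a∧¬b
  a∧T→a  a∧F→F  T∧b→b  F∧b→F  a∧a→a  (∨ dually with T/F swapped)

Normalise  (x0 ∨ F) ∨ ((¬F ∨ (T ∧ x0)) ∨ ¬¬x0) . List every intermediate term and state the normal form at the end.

  start: (x0 ∨ F) ∨ ((¬F ∨ (T ∧ x0)) ∨ ¬¬x0)
  step 1: x0 ∨ ((¬F ∨ (T ∧ x0)) ∨ ¬¬x0)
  step 2: x0 ∨ ((T ∨ (T ∧ x0)) ∨ ¬¬x0)
  step 3: x0 ∨ (T ∨ ¬¬x0)
  step 4: x0 ∨ T
  step 5: T

Answer: normal form = T  (in 5 steps)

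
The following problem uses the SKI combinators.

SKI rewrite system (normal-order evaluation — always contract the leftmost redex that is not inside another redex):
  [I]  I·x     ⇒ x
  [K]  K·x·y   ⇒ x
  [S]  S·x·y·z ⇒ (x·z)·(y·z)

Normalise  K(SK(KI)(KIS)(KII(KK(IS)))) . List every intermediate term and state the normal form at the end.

  start: K(SK(KI)(KIS)(KII(KK(IS))))
  [1] K(K(KIS)(KI(KIS))(KII(KK(IS))))
  [2] K(KIS(KII(KK(IS))))
  [3] K(I(KII(KK(IS))))
  [4] K(KII(KK(IS)))
  [5] K(I(KK(IS)))
  [6] K(KK(IS))
  [7] KK

Answer: normal form = KK  (in 7 steps)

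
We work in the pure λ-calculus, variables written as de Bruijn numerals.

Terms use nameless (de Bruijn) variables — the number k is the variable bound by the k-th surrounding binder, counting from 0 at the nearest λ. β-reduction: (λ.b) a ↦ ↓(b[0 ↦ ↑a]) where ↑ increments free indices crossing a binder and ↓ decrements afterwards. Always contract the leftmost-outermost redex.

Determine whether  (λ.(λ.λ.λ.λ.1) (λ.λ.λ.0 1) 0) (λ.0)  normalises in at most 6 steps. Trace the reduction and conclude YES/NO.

Answer: YES — reaches normal form λ.λ.1 in 3 ≤ 6 steps

Working:
  start: (λ.(λ.λ.λ.λ.1) (λ.λ.λ.0 1) 0) (λ.0)
  step 1: (λ.λ.λ.λ.1) (λ.λ.λ.0 1) (λ.0)
  step 2: (λ.λ.λ.1) (λ.0)
  step 3: λ.λ.1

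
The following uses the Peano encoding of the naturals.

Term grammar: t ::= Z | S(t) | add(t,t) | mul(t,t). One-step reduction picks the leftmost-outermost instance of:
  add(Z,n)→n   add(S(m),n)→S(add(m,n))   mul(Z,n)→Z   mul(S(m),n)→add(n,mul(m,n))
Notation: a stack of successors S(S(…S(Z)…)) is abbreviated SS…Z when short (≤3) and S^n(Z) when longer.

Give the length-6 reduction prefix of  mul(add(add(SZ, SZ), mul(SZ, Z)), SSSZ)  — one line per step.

  start: mul(add(add(SZ, SZ), mul(SZ, Z)), SSSZ)
  →1  mul(add(S(add(Z, SZ)), mul(SZ, Z)), SSSZ)
  →2  mul(S(add(add(Z, SZ), mul(SZ, Z))), SSSZ)
  →3  add(SSSZ, mul(add(add(Z, SZ), mul(SZ, Z)), SSSZ))
  →4  S(add(SSZ, mul(add(add(Z, SZ), mul(SZ, Z)), SSSZ)))
  →5  S(S(add(SZ, mul(add(add(Z, SZ), mul(SZ, Z)), SSSZ))))
  →6  S(S(S(add(Z, mul(add(add(Z, SZ), mul(SZ, Z)), SSSZ)))))

Answer: after 6 steps: S(S(S(add(Z, mul(add(add(Z, SZ), mul(SZ, Z)), SSSZ)))))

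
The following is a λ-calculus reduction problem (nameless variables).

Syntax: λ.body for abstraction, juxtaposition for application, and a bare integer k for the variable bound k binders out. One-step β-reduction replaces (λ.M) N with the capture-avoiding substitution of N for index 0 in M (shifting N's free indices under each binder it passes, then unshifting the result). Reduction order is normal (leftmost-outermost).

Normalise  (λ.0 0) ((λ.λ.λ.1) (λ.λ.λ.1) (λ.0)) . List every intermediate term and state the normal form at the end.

  start: (λ.0 0) ((λ.λ.λ.1) (λ.λ.λ.1) (λ.0))
  step 1: (λ.λ.λ.1) (λ.λ.λ.1) (λ.0) ((λ.λ.λ.1) (λ.λ.λ.1) (λ.0))
  step 2: (λ.λ.1) (λ.0) ((λ.λ.λ.1) (λ.λ.λ.1) (λ.0))
  step 3: (λ.λ.0) ((λ.λ.λ.1) (λ.λ.λ.1) (λ.0))
  step 4: λ.0

Answer: normal form = λ.0  (in 4 steps)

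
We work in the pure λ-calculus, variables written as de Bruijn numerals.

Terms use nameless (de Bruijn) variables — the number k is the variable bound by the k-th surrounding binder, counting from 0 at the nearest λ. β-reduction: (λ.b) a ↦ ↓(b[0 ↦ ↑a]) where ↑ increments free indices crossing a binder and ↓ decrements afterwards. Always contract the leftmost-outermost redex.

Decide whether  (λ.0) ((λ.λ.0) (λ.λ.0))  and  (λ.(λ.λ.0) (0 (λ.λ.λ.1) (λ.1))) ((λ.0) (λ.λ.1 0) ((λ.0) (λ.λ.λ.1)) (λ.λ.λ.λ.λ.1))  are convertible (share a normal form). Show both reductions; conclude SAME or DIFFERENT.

Answer: SAME — A ⇓ λ.0, B ⇓ λ.0

Working:
Term A:
  start: (λ.0) ((λ.λ.0) (λ.λ.0))
  [1] (λ.λ.0) (λ.λ.0)
  [2] λ.0

Term B:
  start: (λ.(λ.λ.0) (0 (λ.λ.λ.1) (λ.1))) ((λ.0) (λ.λ.1 0) ((λ.0) (λ.λ.λ.1)) (λ.λ.λ.λ.λ.1))
  [1] (λ.λ.0) ((λ.0) (λ.λ.1 0) ((λ.0) (λ.λ.λ.1)) (λ.λ.λ.λ.λ.1) (λ.λ.λ.1) (λ.(λ.0) (λ.λ.1 0) ((λ.0) (λ.λ.λ.1)) (λ.λ.λ.λ.λ.1)))
  [2] λ.0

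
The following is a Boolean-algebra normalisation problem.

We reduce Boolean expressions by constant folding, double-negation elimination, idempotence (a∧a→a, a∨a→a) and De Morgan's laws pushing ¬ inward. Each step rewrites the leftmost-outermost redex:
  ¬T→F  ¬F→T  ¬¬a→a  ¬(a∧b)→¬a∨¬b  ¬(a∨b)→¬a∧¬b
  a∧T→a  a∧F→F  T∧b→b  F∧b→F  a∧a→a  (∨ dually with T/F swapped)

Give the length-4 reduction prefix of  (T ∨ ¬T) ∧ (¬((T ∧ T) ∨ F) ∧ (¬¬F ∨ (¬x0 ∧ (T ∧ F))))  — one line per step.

  start: (T ∨ ¬T) ∧ (¬((T ∧ T) ∨ F) ∧ (¬¬F ∨ (¬x0 ∧ (T ∧ F))))
  step 1: T ∧ (¬((T ∧ T) ∨ F) ∧ (¬¬F ∨ (¬x0 ∧ (T ∧ F))))
  step 2: ¬((T ∧ T) ∨ F) ∧ (¬¬F ∨ (¬x0 ∧ (T ∧ F)))
  step 3: (¬(T ∧ T) ∧ ¬F) ∧ (¬¬F ∨ (¬x0 ∧ (T ∧ F)))
  step 4: ((¬T ∨ ¬T) ∧ ¬F) ∧ (¬¬F ∨ (¬x0 ∧ (T ∧ F)))

Answer: after 4 steps: ((¬T ∨ ¬T) ∧ ¬F) ∧ (¬¬F ∨ (¬x0 ∧ (T ∧ F)))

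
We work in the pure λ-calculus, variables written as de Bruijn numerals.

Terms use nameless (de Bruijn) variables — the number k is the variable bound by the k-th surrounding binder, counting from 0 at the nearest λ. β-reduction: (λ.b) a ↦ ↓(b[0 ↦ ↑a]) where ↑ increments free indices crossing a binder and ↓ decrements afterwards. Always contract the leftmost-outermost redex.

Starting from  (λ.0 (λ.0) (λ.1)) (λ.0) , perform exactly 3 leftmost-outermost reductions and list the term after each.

Answer: after 3 steps: λ.λ.0

Derivation:
  start: (λ.0 (λ.0) (λ.1)) (λ.0)
  step 1: (λ.0) (λ.0) (λ.λ.0)
  step 2: (λ.0) (λ.λ.0)
  step 3: λ.λ.0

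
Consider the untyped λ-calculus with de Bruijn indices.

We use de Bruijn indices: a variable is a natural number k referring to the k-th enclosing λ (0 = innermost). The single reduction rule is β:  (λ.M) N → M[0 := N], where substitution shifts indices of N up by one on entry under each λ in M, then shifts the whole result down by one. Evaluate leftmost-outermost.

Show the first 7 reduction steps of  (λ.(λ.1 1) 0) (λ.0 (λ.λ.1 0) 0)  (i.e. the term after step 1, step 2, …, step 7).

Answer: after 7 steps: (λ.(λ.λ.1 0) 0) (λ.0 (λ.λ.1 0) 0)

Derivation:
  start: (λ.(λ.1 1) 0) (λ.0 (λ.λ.1 0) 0)
  [1] (λ.(λ.0 (λ.λ.1 0) 0) (λ.0 (λ.λ.1 0) 0)) (λ.0 (λ.λ.1 0) 0)
  [2] (λ.0 (λ.λ.1 0) 0) (λ.0 (λ.λ.1 0) 0)
  [3] (λ.0 (λ.λ.1 0) 0) (λ.λ.1 0) (λ.0 (λ.λ.1 0) 0)
  [4] (λ.λ.1 0) (λ.λ.1 0) (λ.λ.1 0) (λ.0 (λ.λ.1 0) 0)
  [5] (λ.(λ.λ.1 0) 0) (λ.λ.1 0) (λ.0 (λ.λ.1 0) 0)
  [6] (λ.λ.1 0) (λ.λ.1 0) (λ.0 (λ.λ.1 0) 0)
  [7] (λ.(λ.λ.1 0) 0) (λ.0 (λ.λ.1 0) 0)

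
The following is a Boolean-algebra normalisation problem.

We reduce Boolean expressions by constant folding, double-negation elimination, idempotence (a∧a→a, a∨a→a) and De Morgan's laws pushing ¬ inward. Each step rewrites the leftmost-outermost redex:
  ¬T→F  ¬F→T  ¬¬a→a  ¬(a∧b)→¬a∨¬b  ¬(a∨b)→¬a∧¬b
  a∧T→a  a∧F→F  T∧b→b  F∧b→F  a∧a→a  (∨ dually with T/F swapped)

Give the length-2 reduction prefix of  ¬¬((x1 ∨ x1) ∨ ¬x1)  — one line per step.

  start: ¬¬((x1 ∨ x1) ∨ ¬x1)
  step 1: (x1 ∨ x1) ∨ ¬x1
  step 2: x1 ∨ ¬x1

Answer: after 2 steps: x1 ∨ ¬x1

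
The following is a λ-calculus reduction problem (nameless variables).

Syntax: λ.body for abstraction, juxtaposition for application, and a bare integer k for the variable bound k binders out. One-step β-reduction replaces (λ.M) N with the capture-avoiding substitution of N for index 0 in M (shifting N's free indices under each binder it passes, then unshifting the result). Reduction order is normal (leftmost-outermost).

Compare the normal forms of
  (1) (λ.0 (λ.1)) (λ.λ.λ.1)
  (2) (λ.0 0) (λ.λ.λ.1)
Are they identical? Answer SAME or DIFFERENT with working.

Term A:
  start: (λ.0 (λ.1)) (λ.λ.λ.1)
  [1] (λ.λ.λ.1) (λ.λ.λ.λ.1)
  [2] λ.λ.1

Term B:
  start: (λ.0 0) (λ.λ.λ.1)
  [1] (λ.λ.λ.1) (λ.λ.λ.1)
  [2] λ.λ.1

Answer: SAME — A ⇓ λ.λ.1, B ⇓ λ.λ.1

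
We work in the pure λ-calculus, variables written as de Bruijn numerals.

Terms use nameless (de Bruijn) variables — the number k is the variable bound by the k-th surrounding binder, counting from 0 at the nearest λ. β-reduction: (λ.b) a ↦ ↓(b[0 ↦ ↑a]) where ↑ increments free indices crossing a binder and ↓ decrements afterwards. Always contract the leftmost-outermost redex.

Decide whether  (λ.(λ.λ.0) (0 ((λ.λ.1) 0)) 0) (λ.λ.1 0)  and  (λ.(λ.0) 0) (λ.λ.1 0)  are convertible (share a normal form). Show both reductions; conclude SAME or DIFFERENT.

Term A:
  start: (λ.(λ.λ.0) (0 ((λ.λ.1) 0)) 0) (λ.λ.1 0)
  step 1: (λ.λ.0) ((λ.λ.1 0) ((λ.λ.1) (λ.λ.1 0))) (λ.λ.1 0)
  step 2: (λ.0) (λ.λ.1 0)
  step 3: λ.λ.1 0

Term B:
  start: (λ.(λ.0) 0) (λ.λ.1 0)
  step 1: (λ.0) (λ.λ.1 0)
  step 2: λ.λ.1 0

Answer: SAME — A ⇓ λ.λ.1 0, B ⇓ λ.λ.1 0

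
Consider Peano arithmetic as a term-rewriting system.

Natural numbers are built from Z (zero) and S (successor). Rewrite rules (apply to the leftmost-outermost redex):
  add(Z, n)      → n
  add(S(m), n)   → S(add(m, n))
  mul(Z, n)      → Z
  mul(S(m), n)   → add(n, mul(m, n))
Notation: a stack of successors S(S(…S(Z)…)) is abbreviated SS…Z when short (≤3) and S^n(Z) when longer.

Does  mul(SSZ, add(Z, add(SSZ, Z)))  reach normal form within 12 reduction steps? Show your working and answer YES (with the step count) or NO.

  start: mul(SSZ, add(Z, add(SSZ, Z)))
  [1] add(add(Z, add(SSZ, Z)), mul(SZ, add(Z, add(SSZ, Z))))
  [2] add(add(SSZ, Z), mul(SZ, add(Z, add(SSZ, Z))))
  [3] add(S(add(SZ, Z)), mul(SZ, add(Z, add(SSZ, Z))))
  [4] S(add(add(SZ, Z), mul(SZ, add(Z, add(SSZ, Z)))))
  [5] S(add(S(add(Z, Z)), mul(SZ, add(Z, add(SSZ, Z)))))
  [6] S(S(add(add(Z, Z), mul(SZ, add(Z, add(SSZ, Z))))))
  [7] S(S(add(Z, mul(SZ, add(Z, add(SSZ, Z))))))
  [8] S(S(mul(SZ, add(Z, add(SSZ, Z)))))
  [9] S(S(add(add(Z, add(SSZ, Z)), mul(Z, add(Z, add(SSZ, Z))))))
  [10] S(S(add(add(SSZ, Z), mul(Z, add(Z, add(SSZ, Z))))))
  [11] S(S(add(S(add(SZ, Z)), mul(Z, add(Z, add(SSZ, Z))))))
  [12] S(S(S(add(add(SZ, Z), mul(Z, add(Z, add(SSZ, Z)))))))

Answer: NO — after 12 steps the term is S(S(S(add(add(SZ, Z), mul(Z, add(Z, add(SSZ, Z))))))), not yet normal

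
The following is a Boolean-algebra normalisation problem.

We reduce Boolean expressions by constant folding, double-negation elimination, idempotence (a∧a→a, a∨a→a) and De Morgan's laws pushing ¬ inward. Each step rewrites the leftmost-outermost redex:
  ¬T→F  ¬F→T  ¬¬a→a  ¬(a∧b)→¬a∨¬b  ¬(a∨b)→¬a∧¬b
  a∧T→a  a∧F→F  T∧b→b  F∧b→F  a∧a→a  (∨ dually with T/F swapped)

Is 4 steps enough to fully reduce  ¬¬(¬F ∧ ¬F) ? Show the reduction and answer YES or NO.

Answer: YES — reaches normal form T in 3 ≤ 4 steps

Reduction:
  start: ¬¬(¬F ∧ ¬F)
  →1  ¬F ∧ ¬F
  →2  ¬F
  →3  T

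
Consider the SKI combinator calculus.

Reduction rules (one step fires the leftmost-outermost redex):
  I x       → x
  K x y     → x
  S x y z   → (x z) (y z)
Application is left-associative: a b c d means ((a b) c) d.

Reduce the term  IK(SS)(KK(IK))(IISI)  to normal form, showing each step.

  start: IK(SS)(KK(IK))(IISI)
  →1  K(SS)(KK(IK))(IISI)
  →2  SS(IISI)
  →3  SS(ISI)
  →4  SS(SI)

Answer: normal form = SS(SI)  (in 4 steps)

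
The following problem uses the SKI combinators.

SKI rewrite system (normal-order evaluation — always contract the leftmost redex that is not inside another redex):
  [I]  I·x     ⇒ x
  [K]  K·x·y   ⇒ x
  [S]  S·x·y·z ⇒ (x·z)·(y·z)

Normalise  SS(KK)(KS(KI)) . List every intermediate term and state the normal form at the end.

Answer: normal form = SSK  (in 3 steps)

Working:
  start: SS(KK)(KS(KI))
  step 1: S(KS(KI))(KK(KS(KI)))
  step 2: SS(KK(KS(KI)))
  step 3: SSK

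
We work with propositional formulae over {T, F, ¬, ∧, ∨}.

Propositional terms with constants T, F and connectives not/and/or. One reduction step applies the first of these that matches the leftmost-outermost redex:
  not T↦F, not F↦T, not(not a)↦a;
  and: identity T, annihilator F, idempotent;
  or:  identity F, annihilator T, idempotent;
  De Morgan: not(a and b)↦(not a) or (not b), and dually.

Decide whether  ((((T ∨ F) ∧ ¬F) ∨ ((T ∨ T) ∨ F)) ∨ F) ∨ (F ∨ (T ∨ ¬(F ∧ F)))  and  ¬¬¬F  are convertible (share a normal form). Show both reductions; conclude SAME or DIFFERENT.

Answer: SAME — A ⇓ T, B ⇓ T

Reduction:
Term A:
  start: ((((T ∨ F) ∧ ¬F) ∨ ((T ∨ T) ∨ F)) ∨ F) ∨ (F ∨ (T ∨ ¬(F ∧ F)))
  →1  (((T ∨ F) ∧ ¬F) ∨ ((T ∨ T) ∨ F)) ∨ (F ∨ (T ∨ ¬(F ∧ F)))
  →2  ((T ∧ ¬F) ∨ ((T ∨ T) ∨ F)) ∨ (F ∨ (T ∨ ¬(F ∧ F)))
  →3  (¬F ∨ ((T ∨ T) ∨ F)) ∨ (F ∨ (T ∨ ¬(F ∧ F)))
  →4  (T ∨ ((T ∨ T) ∨ F)) ∨ (F ∨ (T ∨ ¬(F ∧ F)))
  →5  T ∨ (F ∨ (T ∨ ¬(F ∧ F)))
  →6  T

Term B:
  start: ¬¬¬F
  →1  ¬F
  →2  T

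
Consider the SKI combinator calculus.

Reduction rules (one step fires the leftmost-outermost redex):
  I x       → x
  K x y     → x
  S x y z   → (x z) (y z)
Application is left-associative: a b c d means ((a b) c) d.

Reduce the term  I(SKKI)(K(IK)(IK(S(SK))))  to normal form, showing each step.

Answer: normal form = K  (in 6 steps)

Working:
  start: I(SKKI)(K(IK)(IK(S(SK))))
  →1  SKKI(K(IK)(IK(S(SK))))
  →2  KI(KI)(K(IK)(IK(S(SK))))
  →3  I(K(IK)(IK(S(SK))))
  →4  K(IK)(IK(S(SK)))
  →5  IK
  →6  K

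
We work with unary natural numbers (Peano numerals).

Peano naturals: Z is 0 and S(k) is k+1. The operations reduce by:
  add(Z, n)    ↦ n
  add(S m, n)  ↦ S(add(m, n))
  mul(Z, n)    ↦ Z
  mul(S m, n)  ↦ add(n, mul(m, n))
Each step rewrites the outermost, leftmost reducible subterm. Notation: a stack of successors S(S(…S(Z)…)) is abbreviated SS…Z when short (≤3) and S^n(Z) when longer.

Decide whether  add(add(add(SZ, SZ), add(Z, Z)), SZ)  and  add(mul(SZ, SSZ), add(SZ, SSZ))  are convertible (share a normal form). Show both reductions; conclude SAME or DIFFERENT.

Term A:
  start: add(add(add(SZ, SZ), add(Z, Z)), SZ)
  step 1: add(add(S(add(Z, SZ)), add(Z, Z)), SZ)
  step 2: add(S(add(add(Z, SZ), add(Z, Z))), SZ)
  step 3: S(add(add(add(Z, SZ), add(Z, Z)), SZ))
  step 4: S(add(add(SZ, add(Z, Z)), SZ))
  step 5: S(add(S(add(Z, add(Z, Z))), SZ))
  step 6: S(S(add(add(Z, add(Z, Z)), SZ)))
  step 7: S(S(add(add(Z, Z), SZ)))
  step 8: S(S(add(Z, SZ)))
  step 9: SSSZ

Term B:
  start: add(mul(SZ, SSZ), add(SZ, SSZ))
  step 1: add(add(SSZ, mul(Z, SSZ)), add(SZ, SSZ))
  step 2: add(S(add(SZ, mul(Z, SSZ))), add(SZ, SSZ))
  step 3: S(add(add(SZ, mul(Z, SSZ)), add(SZ, SSZ)))
  step 4: S(add(S(add(Z, mul(Z, SSZ))), add(SZ, SSZ)))
  step 5: S(S(add(add(Z, mul(Z, SSZ)), add(SZ, SSZ))))
  step 6: S(S(add(mul(Z, SSZ), add(SZ, SSZ))))
  step 7: S(S(add(Z, add(SZ, SSZ))))
  step 8: S(S(add(SZ, SSZ)))
  step 9: S(S(S(add(Z, SSZ))))
  step 10: S^5(Z)

Answer: DIFFERENT — A ⇓ SSSZ, B ⇓ S^5(Z)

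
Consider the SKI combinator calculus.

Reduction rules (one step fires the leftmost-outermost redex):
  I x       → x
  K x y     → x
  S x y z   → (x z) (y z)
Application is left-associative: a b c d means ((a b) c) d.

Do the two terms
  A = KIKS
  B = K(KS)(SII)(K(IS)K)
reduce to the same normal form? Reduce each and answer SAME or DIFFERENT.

Term A:
  start: KIKS
  [1] IS
  [2] S

Term B:
  start: K(KS)(SII)(K(IS)K)
  [1] KS(K(IS)K)
  [2] S

Answer: SAME — A ⇓ S, B ⇓ S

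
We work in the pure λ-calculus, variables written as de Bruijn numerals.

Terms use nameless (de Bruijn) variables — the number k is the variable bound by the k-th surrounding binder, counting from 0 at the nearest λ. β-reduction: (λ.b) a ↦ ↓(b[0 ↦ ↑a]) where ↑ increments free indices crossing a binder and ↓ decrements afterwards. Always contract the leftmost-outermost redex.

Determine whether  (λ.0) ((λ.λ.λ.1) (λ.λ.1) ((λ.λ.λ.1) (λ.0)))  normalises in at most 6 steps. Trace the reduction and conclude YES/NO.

Answer: YES — reaches normal form λ.λ.λ.1 in 4 ≤ 6 steps

Derivation:
  start: (λ.0) ((λ.λ.λ.1) (λ.λ.1) ((λ.λ.λ.1) (λ.0)))
  →1  (λ.λ.λ.1) (λ.λ.1) ((λ.λ.λ.1) (λ.0))
  →2  (λ.λ.1) ((λ.λ.λ.1) (λ.0))
  →3  λ.(λ.λ.λ.1) (λ.0)
  →4  λ.λ.λ.1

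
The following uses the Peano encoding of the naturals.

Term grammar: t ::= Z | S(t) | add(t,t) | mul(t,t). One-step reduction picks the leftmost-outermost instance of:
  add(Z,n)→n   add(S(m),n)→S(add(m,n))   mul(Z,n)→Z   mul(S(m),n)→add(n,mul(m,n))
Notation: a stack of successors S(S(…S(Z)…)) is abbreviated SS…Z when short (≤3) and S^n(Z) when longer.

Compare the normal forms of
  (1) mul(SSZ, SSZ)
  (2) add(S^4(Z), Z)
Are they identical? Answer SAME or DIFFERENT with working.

Answer: SAME — A ⇓ S^4(Z), B ⇓ S^4(Z)

Reduction:
Term A:
  start: mul(SSZ, SSZ)
  step 1: add(SSZ, mul(SZ, SSZ))
  step 2: S(add(SZ, mul(SZ, SSZ)))
  step 3: S(S(add(Z, mul(SZ, SSZ))))
  step 4: S(S(mul(SZ, SSZ)))
  step 5: S(S(add(SSZ, mul(Z, SSZ))))
  step 6: S(S(S(add(SZ, mul(Z, SSZ)))))
  step 7: S(S(S(S(add(Z, mul(Z, SSZ))))))
  step 8: S(S(S(S(mul(Z, SSZ)))))
  step 9: S^4(Z)

Term B:
  start: add(S^4(Z), Z)
  step 1: S(add(SSSZ, Z))
  step 2: S(S(add(SSZ, Z)))
  step 3: S(S(S(add(SZ, Z))))
  step 4: S(S(S(S(add(Z, Z)))))
  step 5: S^4(Z)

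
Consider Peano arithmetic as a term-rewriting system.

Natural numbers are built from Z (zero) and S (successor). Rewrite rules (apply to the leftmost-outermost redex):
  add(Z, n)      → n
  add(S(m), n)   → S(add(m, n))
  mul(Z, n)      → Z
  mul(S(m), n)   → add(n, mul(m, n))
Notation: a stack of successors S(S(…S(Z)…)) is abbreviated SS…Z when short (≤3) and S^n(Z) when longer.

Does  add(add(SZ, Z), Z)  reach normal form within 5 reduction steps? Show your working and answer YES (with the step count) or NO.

  start: add(add(SZ, Z), Z)
  →1  add(S(add(Z, Z)), Z)
  →2  S(add(add(Z, Z), Z))
  →3  S(add(Z, Z))
  →4  SZ

Answer: YES — reaches normal form SZ in 4 ≤ 5 steps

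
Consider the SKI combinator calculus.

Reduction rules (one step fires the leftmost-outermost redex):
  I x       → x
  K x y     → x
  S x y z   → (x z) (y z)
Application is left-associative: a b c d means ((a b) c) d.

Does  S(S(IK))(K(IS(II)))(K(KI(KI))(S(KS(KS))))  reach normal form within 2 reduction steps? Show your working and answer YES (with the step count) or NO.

  start: S(S(IK))(K(IS(II)))(K(KI(KI))(S(KS(KS))))
  [1] S(IK)(K(KI(KI))(S(KS(KS))))(K(IS(II))(K(KI(KI))(S(KS(KS)))))
  [2] IK(K(IS(II))(K(KI(KI))(S(KS(KS)))))(K(KI(KI))(S(KS(KS)))(K(IS(II))(K(KI(KI))(S(KS(KS))))))

Answer: NO — after 2 steps the term is IK(K(IS(II))(K(KI(KI))(S(KS(KS)))))(K(KI(KI))(S(KS(KS)))(K(IS(II))(K(KI(KI))(S(KS(KS)))))), not yet normal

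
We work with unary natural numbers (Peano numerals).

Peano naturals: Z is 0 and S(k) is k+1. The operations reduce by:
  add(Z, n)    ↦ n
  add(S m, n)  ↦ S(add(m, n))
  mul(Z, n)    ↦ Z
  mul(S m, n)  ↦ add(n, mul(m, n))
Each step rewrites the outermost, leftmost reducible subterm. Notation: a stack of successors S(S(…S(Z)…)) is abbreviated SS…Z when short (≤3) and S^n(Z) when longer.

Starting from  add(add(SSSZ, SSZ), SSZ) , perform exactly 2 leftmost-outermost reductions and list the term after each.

  start: add(add(SSSZ, SSZ), SSZ)
  step 1: add(S(add(SSZ, SSZ)), SSZ)
  step 2: S(add(add(SSZ, SSZ), SSZ))

Answer: after 2 steps: S(add(add(SSZ, SSZ), SSZ))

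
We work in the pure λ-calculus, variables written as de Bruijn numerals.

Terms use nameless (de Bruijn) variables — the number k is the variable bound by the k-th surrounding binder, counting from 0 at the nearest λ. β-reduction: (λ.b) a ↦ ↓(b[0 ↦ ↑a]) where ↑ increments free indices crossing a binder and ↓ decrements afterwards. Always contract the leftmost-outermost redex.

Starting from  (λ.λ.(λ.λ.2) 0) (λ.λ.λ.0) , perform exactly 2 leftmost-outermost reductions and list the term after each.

Answer: after 2 steps: λ.λ.1

Working:
  start: (λ.λ.(λ.λ.2) 0) (λ.λ.λ.0)
  step 1: λ.(λ.λ.2) 0
  step 2: λ.λ.1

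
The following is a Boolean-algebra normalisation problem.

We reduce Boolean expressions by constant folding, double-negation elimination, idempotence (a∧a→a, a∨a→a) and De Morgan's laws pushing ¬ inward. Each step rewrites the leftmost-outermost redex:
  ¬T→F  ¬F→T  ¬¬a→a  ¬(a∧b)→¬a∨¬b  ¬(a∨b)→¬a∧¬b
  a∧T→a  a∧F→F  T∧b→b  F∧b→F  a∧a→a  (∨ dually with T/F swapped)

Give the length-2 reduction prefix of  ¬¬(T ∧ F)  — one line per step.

  start: ¬¬(T ∧ F)
  →1  T ∧ F
  →2  F

Answer: after 2 steps: F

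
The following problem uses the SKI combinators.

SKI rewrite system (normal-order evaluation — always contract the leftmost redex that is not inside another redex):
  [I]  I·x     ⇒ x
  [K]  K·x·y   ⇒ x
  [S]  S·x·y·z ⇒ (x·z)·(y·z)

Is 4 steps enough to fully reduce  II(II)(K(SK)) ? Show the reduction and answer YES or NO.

  start: II(II)(K(SK))
  →1  I(II)(K(SK))
  →2  II(K(SK))
  →3  I(K(SK))
  →4  K(SK)

Answer: YES — reaches normal form K(SK) in 4 ≤ 4 steps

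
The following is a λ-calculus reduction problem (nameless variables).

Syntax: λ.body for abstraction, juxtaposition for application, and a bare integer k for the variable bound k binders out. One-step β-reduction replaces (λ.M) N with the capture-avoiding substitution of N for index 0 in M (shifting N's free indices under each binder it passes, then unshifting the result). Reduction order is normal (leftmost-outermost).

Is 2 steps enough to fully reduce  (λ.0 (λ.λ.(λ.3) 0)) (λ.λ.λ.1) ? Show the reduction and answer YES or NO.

Answer: YES — reaches normal form λ.λ.1 in 2 ≤ 2 steps

Derivation:
  start: (λ.0 (λ.λ.(λ.3) 0)) (λ.λ.λ.1)
  step 1: (λ.λ.λ.1) (λ.λ.(λ.λ.λ.λ.1) 0)
  step 2: λ.λ.1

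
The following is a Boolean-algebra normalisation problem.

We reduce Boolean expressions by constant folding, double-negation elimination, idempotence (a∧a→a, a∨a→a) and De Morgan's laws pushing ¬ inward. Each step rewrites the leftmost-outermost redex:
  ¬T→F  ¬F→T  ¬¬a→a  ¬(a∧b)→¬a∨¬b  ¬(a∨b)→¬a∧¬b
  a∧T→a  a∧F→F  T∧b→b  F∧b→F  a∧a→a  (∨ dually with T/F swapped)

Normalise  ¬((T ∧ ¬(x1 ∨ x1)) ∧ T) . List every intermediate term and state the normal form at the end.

  start: ¬((T ∧ ¬(x1 ∨ x1)) ∧ T)
  step 1: ¬(T ∧ ¬(x1 ∨ x1)) ∨ ¬T
  step 2: (¬T ∨ ¬¬(x1 ∨ x1)) ∨ ¬T
  step 3: (F ∨ ¬¬(x1 ∨ x1)) ∨ ¬T
  step 4: ¬¬(x1 ∨ x1) ∨ ¬T
  step 5: (x1 ∨ x1) ∨ ¬T
  step 6: x1 ∨ ¬T
  step 7: x1 ∨ F
  step 8: x1

Answer: normal form = x1  (in 8 steps)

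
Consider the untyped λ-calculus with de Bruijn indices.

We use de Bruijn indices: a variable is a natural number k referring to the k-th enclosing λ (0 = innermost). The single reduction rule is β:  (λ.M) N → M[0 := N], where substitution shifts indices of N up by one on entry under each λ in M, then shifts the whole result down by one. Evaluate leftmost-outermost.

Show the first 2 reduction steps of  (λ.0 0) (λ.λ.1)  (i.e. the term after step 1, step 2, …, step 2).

Answer: after 2 steps: λ.λ.λ.1

Derivation:
  start: (λ.0 0) (λ.λ.1)
  step 1: (λ.λ.1) (λ.λ.1)
  step 2: λ.λ.λ.1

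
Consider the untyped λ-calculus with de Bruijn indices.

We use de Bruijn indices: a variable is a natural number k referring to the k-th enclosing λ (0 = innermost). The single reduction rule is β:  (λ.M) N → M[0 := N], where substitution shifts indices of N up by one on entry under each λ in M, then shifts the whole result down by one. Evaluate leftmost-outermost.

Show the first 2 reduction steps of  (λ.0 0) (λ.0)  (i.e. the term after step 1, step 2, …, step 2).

Answer: after 2 steps: λ.0

Reduction:
  start: (λ.0 0) (λ.0)
  [1] (λ.0) (λ.0)
  [2] λ.0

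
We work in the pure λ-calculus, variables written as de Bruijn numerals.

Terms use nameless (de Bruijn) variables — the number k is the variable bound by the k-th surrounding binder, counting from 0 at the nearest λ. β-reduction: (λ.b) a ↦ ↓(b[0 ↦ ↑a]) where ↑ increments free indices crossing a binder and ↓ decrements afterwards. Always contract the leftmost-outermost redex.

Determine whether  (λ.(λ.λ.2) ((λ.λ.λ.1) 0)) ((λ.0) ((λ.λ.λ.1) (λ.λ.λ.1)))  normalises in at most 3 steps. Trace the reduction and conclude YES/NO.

Answer: NO — after 3 steps the term is λ.(λ.λ.λ.1) (λ.λ.λ.1), not yet normal

Working:
  start: (λ.(λ.λ.2) ((λ.λ.λ.1) 0)) ((λ.0) ((λ.λ.λ.1) (λ.λ.λ.1)))
  step 1: (λ.λ.(λ.0) ((λ.λ.λ.1) (λ.λ.λ.1))) ((λ.λ.λ.1) ((λ.0) ((λ.λ.λ.1) (λ.λ.λ.1))))
  step 2: λ.(λ.0) ((λ.λ.λ.1) (λ.λ.λ.1))
  step 3: λ.(λ.λ.λ.1) (λ.λ.λ.1)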